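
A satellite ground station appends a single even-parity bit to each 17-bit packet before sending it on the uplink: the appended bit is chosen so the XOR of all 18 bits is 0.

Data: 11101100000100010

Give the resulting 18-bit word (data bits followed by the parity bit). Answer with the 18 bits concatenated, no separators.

111011000001000101

XOR of the 17 data bits: 1⊕1⊕1⊕0⊕1⊕1⊕0⊕0⊕0⊕0⊕0⊕1⊕0⊕0⊕0⊕1⊕0 = 1
Parity bit = 1 (so all 18 bits XOR to 0).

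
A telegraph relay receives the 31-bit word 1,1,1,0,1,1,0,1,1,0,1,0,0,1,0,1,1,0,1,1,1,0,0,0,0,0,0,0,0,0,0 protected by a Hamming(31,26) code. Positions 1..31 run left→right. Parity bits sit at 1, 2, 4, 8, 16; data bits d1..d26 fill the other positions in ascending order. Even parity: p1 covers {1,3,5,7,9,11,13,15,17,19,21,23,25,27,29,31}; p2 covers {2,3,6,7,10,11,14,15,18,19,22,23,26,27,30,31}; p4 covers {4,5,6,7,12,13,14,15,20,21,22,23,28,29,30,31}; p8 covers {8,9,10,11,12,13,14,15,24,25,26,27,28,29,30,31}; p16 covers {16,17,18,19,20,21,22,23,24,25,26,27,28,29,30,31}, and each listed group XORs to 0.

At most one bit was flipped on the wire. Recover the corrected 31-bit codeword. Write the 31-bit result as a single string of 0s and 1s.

1110110110100101101010000000000

s1 (pos 1,3,5,7,9,11,13,15,17,19,21,23,25,27,29,31): 1⊕1⊕1⊕0⊕1⊕1⊕0⊕0⊕1⊕1⊕1⊕0⊕0⊕0⊕0⊕0 = 0
s2 (pos 2,3,6,7,10,11,14,15,18,19,22,23,26,27,30,31): 1⊕1⊕1⊕0⊕0⊕1⊕1⊕0⊕0⊕1⊕0⊕0⊕0⊕0⊕0⊕0 = 0
s4 (pos 4,5,6,7,12,13,14,15,20,21,22,23,28,29,30,31): 0⊕1⊕1⊕0⊕0⊕0⊕1⊕0⊕1⊕1⊕0⊕0⊕0⊕0⊕0⊕0 = 1
s8 (pos 8,9,10,11,12,13,14,15,24,25,26,27,28,29,30,31): 1⊕1⊕0⊕1⊕0⊕0⊕1⊕0⊕0⊕0⊕0⊕0⊕0⊕0⊕0⊕0 = 0
s16 (pos 16,17,18,19,20,21,22,23,24,25,26,27,28,29,30,31): 1⊕1⊕0⊕1⊕1⊕1⊕0⊕0⊕0⊕0⊕0⊕0⊕0⊕0⊕0⊕0 = 1
Syndrome s16…s1 = 10100 → error at position 20.
Flip position 20: 1110110110100101101110000000000 → 1110110110100101101010000000000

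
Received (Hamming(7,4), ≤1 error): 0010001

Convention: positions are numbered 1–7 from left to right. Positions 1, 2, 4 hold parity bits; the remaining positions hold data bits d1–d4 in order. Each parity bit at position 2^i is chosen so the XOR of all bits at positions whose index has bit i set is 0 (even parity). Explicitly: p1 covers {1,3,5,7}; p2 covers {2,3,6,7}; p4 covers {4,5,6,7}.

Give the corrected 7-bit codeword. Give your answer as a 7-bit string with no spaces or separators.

s1 (pos 1,3,5,7): 0⊕1⊕0⊕1 = 0
s2 (pos 2,3,6,7): 0⊕1⊕0⊕1 = 0
s4 (pos 4,5,6,7): 0⊕0⊕0⊕1 = 1
Syndrome s4…s1 = 100 → error at position 4.
Flip position 4: 0010001 → 0011001

0011001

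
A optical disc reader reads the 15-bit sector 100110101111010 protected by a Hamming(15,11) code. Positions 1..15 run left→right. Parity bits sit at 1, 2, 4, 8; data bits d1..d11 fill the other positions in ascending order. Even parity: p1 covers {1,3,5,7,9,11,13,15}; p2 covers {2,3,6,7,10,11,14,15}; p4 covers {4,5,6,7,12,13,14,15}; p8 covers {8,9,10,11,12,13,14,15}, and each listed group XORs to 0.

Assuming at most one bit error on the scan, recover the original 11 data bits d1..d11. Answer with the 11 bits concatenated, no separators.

s1 (pos 1,3,5,7,9,11,13,15): 1⊕0⊕1⊕1⊕1⊕1⊕0⊕0 = 1
s2 (pos 2,3,6,7,10,11,14,15): 0⊕0⊕0⊕1⊕1⊕1⊕1⊕0 = 0
s4 (pos 4,5,6,7,12,13,14,15): 1⊕1⊕0⊕1⊕1⊕0⊕1⊕0 = 1
s8 (pos 8,9,10,11,12,13,14,15): 0⊕1⊕1⊕1⊕1⊕0⊕1⊕0 = 1
Syndrome s8…s1 = 1101 → error at position 13.
Flip position 13: 100110101111010 → 100110101111110
Read data bits from positions 3,5,6,7,9,10,11,12,13,14,15: 01011111110

01011111110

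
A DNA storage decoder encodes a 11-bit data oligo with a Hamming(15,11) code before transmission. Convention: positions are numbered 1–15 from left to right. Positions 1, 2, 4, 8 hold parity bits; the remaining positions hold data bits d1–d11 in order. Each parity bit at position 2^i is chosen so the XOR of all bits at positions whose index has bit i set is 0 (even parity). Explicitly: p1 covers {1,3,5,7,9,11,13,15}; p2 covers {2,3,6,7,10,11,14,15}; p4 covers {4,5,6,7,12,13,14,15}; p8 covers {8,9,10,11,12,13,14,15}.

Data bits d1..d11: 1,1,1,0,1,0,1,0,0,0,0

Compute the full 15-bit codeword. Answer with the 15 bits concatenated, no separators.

011011001010000

Place data at non-parity positions: p1 p2 1 p4 1 1 0 p8 1 0 1 0 0 0 0
p1 (pos 1,3,5,7,9,11,13,15): XOR of data positions = 1⊕1⊕0⊕1⊕1⊕0⊕0 = 0
p2 (pos 2,3,6,7,10,11,14,15): XOR of data positions = 1⊕1⊕0⊕0⊕1⊕0⊕0 = 1
p4 (pos 4,5,6,7,12,13,14,15): XOR of data positions = 1⊕1⊕0⊕0⊕0⊕0⊕0 = 0
p8 (pos 8,9,10,11,12,13,14,15): XOR of data positions = 1⊕0⊕1⊕0⊕0⊕0⊕0 = 0
Codeword: 011011001010000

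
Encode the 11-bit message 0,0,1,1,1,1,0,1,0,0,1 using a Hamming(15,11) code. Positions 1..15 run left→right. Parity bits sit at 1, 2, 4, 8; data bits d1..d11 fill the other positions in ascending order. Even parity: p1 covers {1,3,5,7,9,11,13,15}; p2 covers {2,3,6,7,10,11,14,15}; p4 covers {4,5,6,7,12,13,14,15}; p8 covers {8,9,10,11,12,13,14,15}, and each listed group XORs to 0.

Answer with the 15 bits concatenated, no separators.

Place data at non-parity positions: p1 p2 0 p4 0 1 1 p8 1 1 0 1 0 0 1
p1 (pos 1,3,5,7,9,11,13,15): XOR of data positions = 0⊕0⊕1⊕1⊕0⊕0⊕1 = 1
p2 (pos 2,3,6,7,10,11,14,15): XOR of data positions = 0⊕1⊕1⊕1⊕0⊕0⊕1 = 0
p4 (pos 4,5,6,7,12,13,14,15): XOR of data positions = 0⊕1⊕1⊕1⊕0⊕0⊕1 = 0
p8 (pos 8,9,10,11,12,13,14,15): XOR of data positions = 1⊕1⊕0⊕1⊕0⊕0⊕1 = 0
Codeword: 100001101101001

100001101101001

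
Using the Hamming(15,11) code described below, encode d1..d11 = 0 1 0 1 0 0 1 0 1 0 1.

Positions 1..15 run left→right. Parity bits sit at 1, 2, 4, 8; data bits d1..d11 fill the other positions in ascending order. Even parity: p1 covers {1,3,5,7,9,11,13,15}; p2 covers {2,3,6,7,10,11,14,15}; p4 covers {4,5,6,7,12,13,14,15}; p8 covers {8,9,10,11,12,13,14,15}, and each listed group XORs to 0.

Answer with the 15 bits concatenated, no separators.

Place data at non-parity positions: p1 p2 0 p4 1 0 1 p8 0 0 1 0 1 0 1
p1 (pos 1,3,5,7,9,11,13,15): XOR of data positions = 0⊕1⊕1⊕0⊕1⊕1⊕1 = 1
p2 (pos 2,3,6,7,10,11,14,15): XOR of data positions = 0⊕0⊕1⊕0⊕1⊕0⊕1 = 1
p4 (pos 4,5,6,7,12,13,14,15): XOR of data positions = 1⊕0⊕1⊕0⊕1⊕0⊕1 = 0
p8 (pos 8,9,10,11,12,13,14,15): XOR of data positions = 0⊕0⊕1⊕0⊕1⊕0⊕1 = 1
Codeword: 110010110010101

110010110010101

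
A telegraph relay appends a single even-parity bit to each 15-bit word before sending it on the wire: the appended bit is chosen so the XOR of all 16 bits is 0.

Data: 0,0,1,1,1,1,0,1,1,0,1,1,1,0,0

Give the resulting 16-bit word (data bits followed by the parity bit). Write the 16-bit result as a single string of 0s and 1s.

XOR of the 15 data bits: 0⊕0⊕1⊕1⊕1⊕1⊕0⊕1⊕1⊕0⊕1⊕1⊕1⊕0⊕0 = 1
Parity bit = 1 (so all 16 bits XOR to 0).

0011110110111001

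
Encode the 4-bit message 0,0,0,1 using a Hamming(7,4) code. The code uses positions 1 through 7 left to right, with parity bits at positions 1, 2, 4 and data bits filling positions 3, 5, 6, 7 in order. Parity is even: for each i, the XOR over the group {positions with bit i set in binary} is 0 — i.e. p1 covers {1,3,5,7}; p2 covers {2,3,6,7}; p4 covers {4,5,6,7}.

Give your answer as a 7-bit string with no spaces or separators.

1101001

Place data at non-parity positions: p1 p2 0 p4 0 0 1
p1 (pos 1,3,5,7): XOR of data positions = 0⊕0⊕1 = 1
p2 (pos 2,3,6,7): XOR of data positions = 0⊕0⊕1 = 1
p4 (pos 4,5,6,7): XOR of data positions = 0⊕0⊕1 = 1
Codeword: 1101001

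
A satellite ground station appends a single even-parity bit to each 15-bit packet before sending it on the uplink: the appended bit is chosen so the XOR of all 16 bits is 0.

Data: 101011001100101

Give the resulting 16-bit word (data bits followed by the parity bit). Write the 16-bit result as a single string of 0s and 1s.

1010110011001010

XOR of the 15 data bits: 1⊕0⊕1⊕0⊕1⊕1⊕0⊕0⊕1⊕1⊕0⊕0⊕1⊕0⊕1 = 0
Parity bit = 0 (so all 16 bits XOR to 0).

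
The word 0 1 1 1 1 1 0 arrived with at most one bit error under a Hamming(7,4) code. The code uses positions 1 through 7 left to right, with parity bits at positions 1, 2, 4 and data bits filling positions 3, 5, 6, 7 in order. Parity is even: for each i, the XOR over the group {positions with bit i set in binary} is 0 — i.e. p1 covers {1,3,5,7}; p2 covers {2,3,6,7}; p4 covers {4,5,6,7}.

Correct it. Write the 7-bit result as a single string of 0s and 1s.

0111100

s1 (pos 1,3,5,7): 0⊕1⊕1⊕0 = 0
s2 (pos 2,3,6,7): 1⊕1⊕1⊕0 = 1
s4 (pos 4,5,6,7): 1⊕1⊕1⊕0 = 1
Syndrome s4…s1 = 110 → error at position 6.
Flip position 6: 0111110 → 0111100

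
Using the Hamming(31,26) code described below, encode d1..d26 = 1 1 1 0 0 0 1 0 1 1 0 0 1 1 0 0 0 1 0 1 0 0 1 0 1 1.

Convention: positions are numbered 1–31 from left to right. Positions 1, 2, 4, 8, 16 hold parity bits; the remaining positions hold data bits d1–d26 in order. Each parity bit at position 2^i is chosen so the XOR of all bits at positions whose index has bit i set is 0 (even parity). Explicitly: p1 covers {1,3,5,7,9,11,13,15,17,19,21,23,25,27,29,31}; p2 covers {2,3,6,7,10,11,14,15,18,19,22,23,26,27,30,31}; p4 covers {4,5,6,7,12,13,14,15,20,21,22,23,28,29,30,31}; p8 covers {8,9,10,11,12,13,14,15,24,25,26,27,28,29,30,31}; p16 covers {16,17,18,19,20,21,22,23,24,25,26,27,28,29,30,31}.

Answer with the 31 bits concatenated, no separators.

0110110100101101011000101001011

Place data at non-parity positions: p1 p2 1 p4 1 1 0 p8 0 0 1 0 1 1 0 p16 0 1 1 0 0 0 1 0 1 0 0 1 0 1 1
p1 (pos 1,3,5,7,9,11,13,15,17,19,21,23,25,27,29,31): XOR of data positions = 1⊕1⊕0⊕0⊕1⊕1⊕0⊕0⊕1⊕0⊕1⊕1⊕0⊕0⊕1 = 0
p2 (pos 2,3,6,7,10,11,14,15,18,19,22,23,26,27,30,31): XOR of data positions = 1⊕1⊕0⊕0⊕1⊕1⊕0⊕1⊕1⊕0⊕1⊕0⊕0⊕1⊕1 = 1
p4 (pos 4,5,6,7,12,13,14,15,20,21,22,23,28,29,30,31): XOR of data positions = 1⊕1⊕0⊕0⊕1⊕1⊕0⊕0⊕0⊕0⊕1⊕1⊕0⊕1⊕1 = 0
p8 (pos 8,9,10,11,12,13,14,15,24,25,26,27,28,29,30,31): XOR of data positions = 0⊕0⊕1⊕0⊕1⊕1⊕0⊕0⊕1⊕0⊕0⊕1⊕0⊕1⊕1 = 1
p16 (pos 16,17,18,19,20,21,22,23,24,25,26,27,28,29,30,31): XOR of data positions = 0⊕1⊕1⊕0⊕0⊕0⊕1⊕0⊕1⊕0⊕0⊕1⊕0⊕1⊕1 = 1
Codeword: 0110110100101101011000101001011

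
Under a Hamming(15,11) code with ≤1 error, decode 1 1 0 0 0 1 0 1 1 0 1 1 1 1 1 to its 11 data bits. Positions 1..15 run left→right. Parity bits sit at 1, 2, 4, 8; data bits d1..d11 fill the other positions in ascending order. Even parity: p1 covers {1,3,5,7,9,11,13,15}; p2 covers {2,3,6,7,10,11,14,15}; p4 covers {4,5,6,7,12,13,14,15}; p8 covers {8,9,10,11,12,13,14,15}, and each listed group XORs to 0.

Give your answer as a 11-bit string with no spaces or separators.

s1 (pos 1,3,5,7,9,11,13,15): 1⊕0⊕0⊕0⊕1⊕1⊕1⊕1 = 1
s2 (pos 2,3,6,7,10,11,14,15): 1⊕0⊕1⊕0⊕0⊕1⊕1⊕1 = 1
s4 (pos 4,5,6,7,12,13,14,15): 0⊕0⊕1⊕0⊕1⊕1⊕1⊕1 = 1
s8 (pos 8,9,10,11,12,13,14,15): 1⊕1⊕0⊕1⊕1⊕1⊕1⊕1 = 1
Syndrome s8…s1 = 1111 → error at position 15.
Flip position 15: 110001011011111 → 110001011011110
Read data bits from positions 3,5,6,7,9,10,11,12,13,14,15: 00101011110

00101011110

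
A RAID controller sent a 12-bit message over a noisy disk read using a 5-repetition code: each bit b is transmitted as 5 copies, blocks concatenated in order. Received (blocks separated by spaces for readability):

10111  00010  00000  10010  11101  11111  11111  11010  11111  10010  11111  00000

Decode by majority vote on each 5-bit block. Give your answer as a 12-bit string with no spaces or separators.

Block 1 (10111): 4 ones → 1
Block 2 (00010): 1 one → 0
Block 3 (00000): 0 ones → 0
Block 4 (10010): 2 ones → 0
Block 5 (11101): 4 ones → 1
Block 6 (11111): 5 ones → 1
Block 7 (11111): 5 ones → 1
Block 8 (11010): 3 ones → 1
Block 9 (11111): 5 ones → 1
Block 10 (10010): 2 ones → 0
Block 11 (11111): 5 ones → 1
Block 12 (00000): 0 ones → 0

100011111010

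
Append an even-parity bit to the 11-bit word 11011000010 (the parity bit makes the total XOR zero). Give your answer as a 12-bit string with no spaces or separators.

XOR of the 11 data bits: 1⊕1⊕0⊕1⊕1⊕0⊕0⊕0⊕0⊕1⊕0 = 1
Parity bit = 1 (so all 12 bits XOR to 0).

110110000101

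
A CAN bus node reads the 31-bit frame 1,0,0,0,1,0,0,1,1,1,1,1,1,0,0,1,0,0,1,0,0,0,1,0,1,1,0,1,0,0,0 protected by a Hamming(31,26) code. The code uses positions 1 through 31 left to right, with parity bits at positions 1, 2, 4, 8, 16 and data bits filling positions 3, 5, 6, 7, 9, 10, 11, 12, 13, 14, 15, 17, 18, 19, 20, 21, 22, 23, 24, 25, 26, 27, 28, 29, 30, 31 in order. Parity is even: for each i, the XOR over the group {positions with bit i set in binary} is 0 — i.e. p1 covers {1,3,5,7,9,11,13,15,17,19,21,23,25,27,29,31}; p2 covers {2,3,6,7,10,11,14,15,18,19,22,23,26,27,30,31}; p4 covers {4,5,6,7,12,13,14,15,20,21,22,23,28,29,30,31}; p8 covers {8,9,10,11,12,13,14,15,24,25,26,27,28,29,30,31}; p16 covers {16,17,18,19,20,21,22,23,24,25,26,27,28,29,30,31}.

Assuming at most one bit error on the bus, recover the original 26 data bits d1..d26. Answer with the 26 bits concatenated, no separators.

01001111110001000101101000

s1 (pos 1,3,5,7,9,11,13,15,17,19,21,23,25,27,29,31): 1⊕0⊕1⊕0⊕1⊕1⊕1⊕0⊕0⊕1⊕0⊕1⊕1⊕0⊕0⊕0 = 0
s2 (pos 2,3,6,7,10,11,14,15,18,19,22,23,26,27,30,31): 0⊕0⊕0⊕0⊕1⊕1⊕0⊕0⊕0⊕1⊕0⊕1⊕1⊕0⊕0⊕0 = 1
s4 (pos 4,5,6,7,12,13,14,15,20,21,22,23,28,29,30,31): 0⊕1⊕0⊕0⊕1⊕1⊕0⊕0⊕0⊕0⊕0⊕1⊕1⊕0⊕0⊕0 = 1
s8 (pos 8,9,10,11,12,13,14,15,24,25,26,27,28,29,30,31): 1⊕1⊕1⊕1⊕1⊕1⊕0⊕0⊕0⊕1⊕1⊕0⊕1⊕0⊕0⊕0 = 1
s16 (pos 16,17,18,19,20,21,22,23,24,25,26,27,28,29,30,31): 1⊕0⊕0⊕1⊕0⊕0⊕0⊕1⊕0⊕1⊕1⊕0⊕1⊕0⊕0⊕0 = 0
Syndrome s16…s1 = 01110 → error at position 14.
Flip position 14: 1000100111111001001000101101000 → 1000100111111101001000101101000
Read data bits from positions 3,5,6,7,9,10,11,12,13,14,15,17,18,19,20,21,22,23,24,25,26,27,28,29,30,31: 01001111110001000101101000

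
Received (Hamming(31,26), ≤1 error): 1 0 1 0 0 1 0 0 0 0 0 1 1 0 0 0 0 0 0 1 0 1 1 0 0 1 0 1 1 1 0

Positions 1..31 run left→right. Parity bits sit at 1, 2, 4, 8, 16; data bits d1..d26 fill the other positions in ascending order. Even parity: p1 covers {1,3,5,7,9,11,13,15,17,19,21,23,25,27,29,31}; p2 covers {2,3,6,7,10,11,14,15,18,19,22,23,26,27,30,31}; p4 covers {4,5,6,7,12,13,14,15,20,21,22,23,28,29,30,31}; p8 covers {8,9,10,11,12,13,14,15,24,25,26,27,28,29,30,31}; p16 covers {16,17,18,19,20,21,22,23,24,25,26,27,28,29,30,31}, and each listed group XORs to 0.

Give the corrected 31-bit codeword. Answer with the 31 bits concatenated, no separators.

s1 (pos 1,3,5,7,9,11,13,15,17,19,21,23,25,27,29,31): 1⊕1⊕0⊕0⊕0⊕0⊕1⊕0⊕0⊕0⊕0⊕1⊕0⊕0⊕1⊕0 = 1
s2 (pos 2,3,6,7,10,11,14,15,18,19,22,23,26,27,30,31): 0⊕1⊕1⊕0⊕0⊕0⊕0⊕0⊕0⊕0⊕1⊕1⊕1⊕0⊕1⊕0 = 0
s4 (pos 4,5,6,7,12,13,14,15,20,21,22,23,28,29,30,31): 0⊕0⊕1⊕0⊕1⊕1⊕0⊕0⊕1⊕0⊕1⊕1⊕1⊕1⊕1⊕0 = 1
s8 (pos 8,9,10,11,12,13,14,15,24,25,26,27,28,29,30,31): 0⊕0⊕0⊕0⊕1⊕1⊕0⊕0⊕0⊕0⊕1⊕0⊕1⊕1⊕1⊕0 = 0
s16 (pos 16,17,18,19,20,21,22,23,24,25,26,27,28,29,30,31): 0⊕0⊕0⊕0⊕1⊕0⊕1⊕1⊕0⊕0⊕1⊕0⊕1⊕1⊕1⊕0 = 1
Syndrome s16…s1 = 10101 → error at position 21.
Flip position 21: 1010010000011000000101100101110 → 1010010000011000000111100101110

1010010000011000000111100101110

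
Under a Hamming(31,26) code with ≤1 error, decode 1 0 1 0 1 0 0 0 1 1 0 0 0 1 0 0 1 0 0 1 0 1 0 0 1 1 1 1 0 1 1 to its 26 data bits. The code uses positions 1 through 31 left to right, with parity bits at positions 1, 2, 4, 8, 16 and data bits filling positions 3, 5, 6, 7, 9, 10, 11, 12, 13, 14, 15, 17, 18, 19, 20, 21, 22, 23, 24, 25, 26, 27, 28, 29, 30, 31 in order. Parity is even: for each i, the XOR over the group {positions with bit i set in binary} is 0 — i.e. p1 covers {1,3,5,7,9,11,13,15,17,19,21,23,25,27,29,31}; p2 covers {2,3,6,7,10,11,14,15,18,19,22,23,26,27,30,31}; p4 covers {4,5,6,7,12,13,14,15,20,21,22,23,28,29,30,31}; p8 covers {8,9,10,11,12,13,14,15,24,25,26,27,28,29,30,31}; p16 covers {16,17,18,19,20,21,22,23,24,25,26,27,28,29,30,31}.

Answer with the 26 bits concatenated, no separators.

11001100010100101001110011

s1 (pos 1,3,5,7,9,11,13,15,17,19,21,23,25,27,29,31): 1⊕1⊕1⊕0⊕1⊕0⊕0⊕0⊕1⊕0⊕0⊕0⊕1⊕1⊕0⊕1 = 0
s2 (pos 2,3,6,7,10,11,14,15,18,19,22,23,26,27,30,31): 0⊕1⊕0⊕0⊕1⊕0⊕1⊕0⊕0⊕0⊕1⊕0⊕1⊕1⊕1⊕1 = 0
s4 (pos 4,5,6,7,12,13,14,15,20,21,22,23,28,29,30,31): 0⊕1⊕0⊕0⊕0⊕0⊕1⊕0⊕1⊕0⊕1⊕0⊕1⊕0⊕1⊕1 = 1
s8 (pos 8,9,10,11,12,13,14,15,24,25,26,27,28,29,30,31): 0⊕1⊕1⊕0⊕0⊕0⊕1⊕0⊕0⊕1⊕1⊕1⊕1⊕0⊕1⊕1 = 1
s16 (pos 16,17,18,19,20,21,22,23,24,25,26,27,28,29,30,31): 0⊕1⊕0⊕0⊕1⊕0⊕1⊕0⊕0⊕1⊕1⊕1⊕1⊕0⊕1⊕1 = 1
Syndrome s16…s1 = 11100 → error at position 28.
Flip position 28: 1010100011000100100101001111011 → 1010100011000100100101001110011
Read data bits from positions 3,5,6,7,9,10,11,12,13,14,15,17,18,19,20,21,22,23,24,25,26,27,28,29,30,31: 11001100010100101001110011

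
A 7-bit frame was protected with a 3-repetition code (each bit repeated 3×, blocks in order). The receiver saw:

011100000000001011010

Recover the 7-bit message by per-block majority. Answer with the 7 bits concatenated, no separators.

1000010

Block 1 (011): 2 ones → 1
Block 2 (100): 1 one → 0
Block 3 (000): 0 ones → 0
Block 4 (000): 0 ones → 0
Block 5 (001): 1 one → 0
Block 6 (011): 2 ones → 1
Block 7 (010): 1 one → 0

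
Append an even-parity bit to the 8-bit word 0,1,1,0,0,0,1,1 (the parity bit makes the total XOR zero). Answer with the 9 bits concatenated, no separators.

XOR of the 8 data bits: 0⊕1⊕1⊕0⊕0⊕0⊕1⊕1 = 0
Parity bit = 0 (so all 9 bits XOR to 0).

011000110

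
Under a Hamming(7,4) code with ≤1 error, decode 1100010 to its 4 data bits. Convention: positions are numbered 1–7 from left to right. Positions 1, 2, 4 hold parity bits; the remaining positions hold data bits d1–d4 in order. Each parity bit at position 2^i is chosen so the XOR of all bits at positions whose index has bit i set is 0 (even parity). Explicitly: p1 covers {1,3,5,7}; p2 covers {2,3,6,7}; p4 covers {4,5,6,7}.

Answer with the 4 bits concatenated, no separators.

0110

s1 (pos 1,3,5,7): 1⊕0⊕0⊕0 = 1
s2 (pos 2,3,6,7): 1⊕0⊕1⊕0 = 0
s4 (pos 4,5,6,7): 0⊕0⊕1⊕0 = 1
Syndrome s4…s1 = 101 → error at position 5.
Flip position 5: 1100010 → 1100110
Read data bits from positions 3,5,6,7: 0110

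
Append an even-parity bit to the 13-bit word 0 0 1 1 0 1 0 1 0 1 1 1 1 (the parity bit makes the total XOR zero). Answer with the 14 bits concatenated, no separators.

XOR of the 13 data bits: 0⊕0⊕1⊕1⊕0⊕1⊕0⊕1⊕0⊕1⊕1⊕1⊕1 = 0
Parity bit = 0 (so all 14 bits XOR to 0).

00110101011110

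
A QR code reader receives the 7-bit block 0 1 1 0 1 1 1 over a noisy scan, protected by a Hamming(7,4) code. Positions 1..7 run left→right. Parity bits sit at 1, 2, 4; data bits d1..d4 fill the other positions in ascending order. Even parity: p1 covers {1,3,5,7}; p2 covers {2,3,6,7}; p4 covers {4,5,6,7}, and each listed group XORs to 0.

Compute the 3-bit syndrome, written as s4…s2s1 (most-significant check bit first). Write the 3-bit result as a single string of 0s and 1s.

s1 (pos 1,3,5,7): 0⊕1⊕1⊕1 = 1
s2 (pos 2,3,6,7): 1⊕1⊕1⊕1 = 0
s4 (pos 4,5,6,7): 0⊕1⊕1⊕1 = 1
Syndrome s4…s1 = 101 → error at position 5.

101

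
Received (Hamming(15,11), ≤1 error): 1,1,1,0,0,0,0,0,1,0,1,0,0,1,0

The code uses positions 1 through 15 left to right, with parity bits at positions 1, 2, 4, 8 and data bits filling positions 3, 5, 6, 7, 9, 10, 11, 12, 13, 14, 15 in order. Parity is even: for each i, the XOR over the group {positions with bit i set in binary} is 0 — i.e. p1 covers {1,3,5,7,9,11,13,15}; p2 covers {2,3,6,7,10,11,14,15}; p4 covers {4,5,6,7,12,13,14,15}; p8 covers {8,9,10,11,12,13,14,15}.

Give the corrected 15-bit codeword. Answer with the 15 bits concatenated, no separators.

s1 (pos 1,3,5,7,9,11,13,15): 1⊕1⊕0⊕0⊕1⊕1⊕0⊕0 = 0
s2 (pos 2,3,6,7,10,11,14,15): 1⊕1⊕0⊕0⊕0⊕1⊕1⊕0 = 0
s4 (pos 4,5,6,7,12,13,14,15): 0⊕0⊕0⊕0⊕0⊕0⊕1⊕0 = 1
s8 (pos 8,9,10,11,12,13,14,15): 0⊕1⊕0⊕1⊕0⊕0⊕1⊕0 = 1
Syndrome s8…s1 = 1100 → error at position 12.
Flip position 12: 111000001010010 → 111000001011010

111000001011010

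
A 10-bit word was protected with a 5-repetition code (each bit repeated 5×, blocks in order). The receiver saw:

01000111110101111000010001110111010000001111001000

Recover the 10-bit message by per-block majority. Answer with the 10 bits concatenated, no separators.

Block 1 (01000): 1 one → 0
Block 2 (11111): 5 ones → 1
Block 3 (01011): 3 ones → 1
Block 4 (11000): 2 ones → 0
Block 5 (01000): 1 one → 0
Block 6 (11101): 4 ones → 1
Block 7 (11010): 3 ones → 1
Block 8 (00000): 0 ones → 0
Block 9 (11110): 4 ones → 1
Block 10 (01000): 1 one → 0

0110011010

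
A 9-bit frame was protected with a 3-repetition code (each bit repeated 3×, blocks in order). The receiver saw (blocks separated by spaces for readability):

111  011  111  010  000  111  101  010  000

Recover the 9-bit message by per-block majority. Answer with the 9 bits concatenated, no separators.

111001100

Block 1 (111): 3 ones → 1
Block 2 (011): 2 ones → 1
Block 3 (111): 3 ones → 1
Block 4 (010): 1 one → 0
Block 5 (000): 0 ones → 0
Block 6 (111): 3 ones → 1
Block 7 (101): 2 ones → 1
Block 8 (010): 1 one → 0
Block 9 (000): 0 ones → 0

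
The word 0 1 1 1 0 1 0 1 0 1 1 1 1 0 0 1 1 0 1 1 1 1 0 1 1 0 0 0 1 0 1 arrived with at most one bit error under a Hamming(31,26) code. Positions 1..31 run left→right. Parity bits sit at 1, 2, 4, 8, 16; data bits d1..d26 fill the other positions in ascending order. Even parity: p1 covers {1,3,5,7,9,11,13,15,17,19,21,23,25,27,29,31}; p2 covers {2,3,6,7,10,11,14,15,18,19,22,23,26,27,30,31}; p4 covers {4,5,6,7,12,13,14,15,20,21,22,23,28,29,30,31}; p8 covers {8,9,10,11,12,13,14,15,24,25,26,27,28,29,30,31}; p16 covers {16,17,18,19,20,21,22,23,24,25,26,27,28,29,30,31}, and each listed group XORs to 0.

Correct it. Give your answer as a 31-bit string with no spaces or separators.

0111010101110001101111011000101

s1 (pos 1,3,5,7,9,11,13,15,17,19,21,23,25,27,29,31): 0⊕1⊕0⊕0⊕0⊕1⊕1⊕0⊕1⊕1⊕1⊕0⊕1⊕0⊕1⊕1 = 1
s2 (pos 2,3,6,7,10,11,14,15,18,19,22,23,26,27,30,31): 1⊕1⊕1⊕0⊕1⊕1⊕0⊕0⊕0⊕1⊕1⊕0⊕0⊕0⊕0⊕1 = 0
s4 (pos 4,5,6,7,12,13,14,15,20,21,22,23,28,29,30,31): 1⊕0⊕1⊕0⊕1⊕1⊕0⊕0⊕1⊕1⊕1⊕0⊕0⊕1⊕0⊕1 = 1
s8 (pos 8,9,10,11,12,13,14,15,24,25,26,27,28,29,30,31): 1⊕0⊕1⊕1⊕1⊕1⊕0⊕0⊕1⊕1⊕0⊕0⊕0⊕1⊕0⊕1 = 1
s16 (pos 16,17,18,19,20,21,22,23,24,25,26,27,28,29,30,31): 1⊕1⊕0⊕1⊕1⊕1⊕1⊕0⊕1⊕1⊕0⊕0⊕0⊕1⊕0⊕1 = 0
Syndrome s16…s1 = 01101 → error at position 13.
Flip position 13: 0111010101111001101111011000101 → 0111010101110001101111011000101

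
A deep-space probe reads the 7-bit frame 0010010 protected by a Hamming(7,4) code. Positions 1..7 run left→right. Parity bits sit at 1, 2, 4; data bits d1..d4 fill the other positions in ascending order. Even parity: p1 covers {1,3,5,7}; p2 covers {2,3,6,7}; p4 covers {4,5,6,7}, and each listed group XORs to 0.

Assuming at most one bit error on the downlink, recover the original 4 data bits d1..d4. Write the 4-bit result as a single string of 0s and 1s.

1110

s1 (pos 1,3,5,7): 0⊕1⊕0⊕0 = 1
s2 (pos 2,3,6,7): 0⊕1⊕1⊕0 = 0
s4 (pos 4,5,6,7): 0⊕0⊕1⊕0 = 1
Syndrome s4…s1 = 101 → error at position 5.
Flip position 5: 0010010 → 0010110
Read data bits from positions 3,5,6,7: 1110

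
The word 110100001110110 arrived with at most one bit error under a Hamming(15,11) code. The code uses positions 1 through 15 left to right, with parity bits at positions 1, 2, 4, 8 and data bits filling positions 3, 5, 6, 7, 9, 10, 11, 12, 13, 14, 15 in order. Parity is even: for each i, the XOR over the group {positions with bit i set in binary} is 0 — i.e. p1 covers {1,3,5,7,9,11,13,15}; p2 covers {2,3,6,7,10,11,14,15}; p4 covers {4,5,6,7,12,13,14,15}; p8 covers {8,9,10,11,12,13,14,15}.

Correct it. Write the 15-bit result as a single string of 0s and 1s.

110100001111110

s1 (pos 1,3,5,7,9,11,13,15): 1⊕0⊕0⊕0⊕1⊕1⊕1⊕0 = 0
s2 (pos 2,3,6,7,10,11,14,15): 1⊕0⊕0⊕0⊕1⊕1⊕1⊕0 = 0
s4 (pos 4,5,6,7,12,13,14,15): 1⊕0⊕0⊕0⊕0⊕1⊕1⊕0 = 1
s8 (pos 8,9,10,11,12,13,14,15): 0⊕1⊕1⊕1⊕0⊕1⊕1⊕0 = 1
Syndrome s8…s1 = 1100 → error at position 12.
Flip position 12: 110100001110110 → 110100001111110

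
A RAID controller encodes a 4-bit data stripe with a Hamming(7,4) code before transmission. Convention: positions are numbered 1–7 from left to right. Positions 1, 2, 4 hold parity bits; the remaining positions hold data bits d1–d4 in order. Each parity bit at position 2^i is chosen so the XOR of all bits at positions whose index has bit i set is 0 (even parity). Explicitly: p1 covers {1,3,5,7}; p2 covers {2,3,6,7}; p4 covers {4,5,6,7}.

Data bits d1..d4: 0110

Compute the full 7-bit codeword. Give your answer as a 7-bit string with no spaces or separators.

1100110

Place data at non-parity positions: p1 p2 0 p4 1 1 0
p1 (pos 1,3,5,7): XOR of data positions = 0⊕1⊕0 = 1
p2 (pos 2,3,6,7): XOR of data positions = 0⊕1⊕0 = 1
p4 (pos 4,5,6,7): XOR of data positions = 1⊕1⊕0 = 0
Codeword: 1100110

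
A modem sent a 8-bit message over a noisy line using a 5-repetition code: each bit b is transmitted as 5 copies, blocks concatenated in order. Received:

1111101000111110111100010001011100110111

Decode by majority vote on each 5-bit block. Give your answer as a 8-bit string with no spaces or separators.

10110011

Block 1 (11111): 5 ones → 1
Block 2 (01000): 1 one → 0
Block 3 (11111): 5 ones → 1
Block 4 (01111): 4 ones → 1
Block 5 (00010): 1 one → 0
Block 6 (00101): 2 ones → 0
Block 7 (11001): 3 ones → 1
Block 8 (10111): 4 ones → 1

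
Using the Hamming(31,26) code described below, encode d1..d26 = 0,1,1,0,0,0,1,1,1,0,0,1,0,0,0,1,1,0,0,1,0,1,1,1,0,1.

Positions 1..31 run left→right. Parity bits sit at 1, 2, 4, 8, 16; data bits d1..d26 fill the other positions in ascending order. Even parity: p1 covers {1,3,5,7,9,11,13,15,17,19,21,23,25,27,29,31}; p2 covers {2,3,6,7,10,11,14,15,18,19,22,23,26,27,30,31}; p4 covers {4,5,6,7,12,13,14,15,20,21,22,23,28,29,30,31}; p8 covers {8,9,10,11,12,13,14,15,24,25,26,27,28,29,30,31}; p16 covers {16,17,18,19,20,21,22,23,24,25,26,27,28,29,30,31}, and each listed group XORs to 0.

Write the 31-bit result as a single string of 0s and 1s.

Place data at non-parity positions: p1 p2 0 p4 1 1 0 p8 0 0 1 1 1 0 0 p16 1 0 0 0 1 1 0 0 1 0 1 1 1 0 1
p1 (pos 1,3,5,7,9,11,13,15,17,19,21,23,25,27,29,31): XOR of data positions = 0⊕1⊕0⊕0⊕1⊕1⊕0⊕1⊕0⊕1⊕0⊕1⊕1⊕1⊕1 = 1
p2 (pos 2,3,6,7,10,11,14,15,18,19,22,23,26,27,30,31): XOR of data positions = 0⊕1⊕0⊕0⊕1⊕0⊕0⊕0⊕0⊕1⊕0⊕0⊕1⊕0⊕1 = 1
p4 (pos 4,5,6,7,12,13,14,15,20,21,22,23,28,29,30,31): XOR of data positions = 1⊕1⊕0⊕1⊕1⊕0⊕0⊕0⊕1⊕1⊕0⊕1⊕1⊕0⊕1 = 1
p8 (pos 8,9,10,11,12,13,14,15,24,25,26,27,28,29,30,31): XOR of data positions = 0⊕0⊕1⊕1⊕1⊕0⊕0⊕0⊕1⊕0⊕1⊕1⊕1⊕0⊕1 = 0
p16 (pos 16,17,18,19,20,21,22,23,24,25,26,27,28,29,30,31): XOR of data positions = 1⊕0⊕0⊕0⊕1⊕1⊕0⊕0⊕1⊕0⊕1⊕1⊕1⊕0⊕1 = 0
Codeword: 1101110000111000100011001011101

1101110000111000100011001011101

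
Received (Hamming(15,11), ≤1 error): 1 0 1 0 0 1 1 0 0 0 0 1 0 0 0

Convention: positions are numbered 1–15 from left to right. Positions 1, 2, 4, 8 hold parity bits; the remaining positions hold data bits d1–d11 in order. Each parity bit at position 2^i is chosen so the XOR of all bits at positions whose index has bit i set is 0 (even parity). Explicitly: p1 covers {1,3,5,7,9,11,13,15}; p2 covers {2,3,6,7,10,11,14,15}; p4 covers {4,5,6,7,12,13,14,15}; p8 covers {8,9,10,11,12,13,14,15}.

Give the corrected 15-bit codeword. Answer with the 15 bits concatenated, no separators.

101001100001001

s1 (pos 1,3,5,7,9,11,13,15): 1⊕1⊕0⊕1⊕0⊕0⊕0⊕0 = 1
s2 (pos 2,3,6,7,10,11,14,15): 0⊕1⊕1⊕1⊕0⊕0⊕0⊕0 = 1
s4 (pos 4,5,6,7,12,13,14,15): 0⊕0⊕1⊕1⊕1⊕0⊕0⊕0 = 1
s8 (pos 8,9,10,11,12,13,14,15): 0⊕0⊕0⊕0⊕1⊕0⊕0⊕0 = 1
Syndrome s8…s1 = 1111 → error at position 15.
Flip position 15: 101001100001000 → 101001100001001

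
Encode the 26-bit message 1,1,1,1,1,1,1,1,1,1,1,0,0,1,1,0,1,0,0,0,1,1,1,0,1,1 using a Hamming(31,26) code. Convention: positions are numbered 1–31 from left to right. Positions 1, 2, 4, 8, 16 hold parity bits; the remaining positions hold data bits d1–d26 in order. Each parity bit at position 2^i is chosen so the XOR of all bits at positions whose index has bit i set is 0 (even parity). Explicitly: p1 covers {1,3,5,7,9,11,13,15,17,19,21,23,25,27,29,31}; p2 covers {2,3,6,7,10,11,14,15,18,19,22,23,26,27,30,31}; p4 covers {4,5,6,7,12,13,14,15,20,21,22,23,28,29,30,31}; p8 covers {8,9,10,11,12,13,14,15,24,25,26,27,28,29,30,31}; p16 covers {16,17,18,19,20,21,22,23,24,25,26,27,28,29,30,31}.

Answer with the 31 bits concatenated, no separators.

Place data at non-parity positions: p1 p2 1 p4 1 1 1 p8 1 1 1 1 1 1 1 p16 0 0 1 1 0 1 0 0 0 1 1 1 0 1 1
p1 (pos 1,3,5,7,9,11,13,15,17,19,21,23,25,27,29,31): XOR of data positions = 1⊕1⊕1⊕1⊕1⊕1⊕1⊕0⊕1⊕0⊕0⊕0⊕1⊕0⊕1 = 0
p2 (pos 2,3,6,7,10,11,14,15,18,19,22,23,26,27,30,31): XOR of data positions = 1⊕1⊕1⊕1⊕1⊕1⊕1⊕0⊕1⊕1⊕0⊕1⊕1⊕1⊕1 = 1
p4 (pos 4,5,6,7,12,13,14,15,20,21,22,23,28,29,30,31): XOR of data positions = 1⊕1⊕1⊕1⊕1⊕1⊕1⊕1⊕0⊕1⊕0⊕1⊕0⊕1⊕1 = 0
p8 (pos 8,9,10,11,12,13,14,15,24,25,26,27,28,29,30,31): XOR of data positions = 1⊕1⊕1⊕1⊕1⊕1⊕1⊕0⊕0⊕1⊕1⊕1⊕0⊕1⊕1 = 0
p16 (pos 16,17,18,19,20,21,22,23,24,25,26,27,28,29,30,31): XOR of data positions = 0⊕0⊕1⊕1⊕0⊕1⊕0⊕0⊕0⊕1⊕1⊕1⊕0⊕1⊕1 = 0
Codeword: 0110111011111110001101000111011

0110111011111110001101000111011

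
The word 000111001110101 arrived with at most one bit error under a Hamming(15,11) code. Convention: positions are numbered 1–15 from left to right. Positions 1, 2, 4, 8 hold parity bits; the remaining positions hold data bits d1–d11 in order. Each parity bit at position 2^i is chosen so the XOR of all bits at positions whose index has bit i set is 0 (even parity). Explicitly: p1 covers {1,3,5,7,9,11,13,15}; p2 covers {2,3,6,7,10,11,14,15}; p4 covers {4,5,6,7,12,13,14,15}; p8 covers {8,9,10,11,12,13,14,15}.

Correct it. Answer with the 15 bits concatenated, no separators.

s1 (pos 1,3,5,7,9,11,13,15): 0⊕0⊕1⊕0⊕1⊕1⊕1⊕1 = 1
s2 (pos 2,3,6,7,10,11,14,15): 0⊕0⊕1⊕0⊕1⊕1⊕0⊕1 = 0
s4 (pos 4,5,6,7,12,13,14,15): 1⊕1⊕1⊕0⊕0⊕1⊕0⊕1 = 1
s8 (pos 8,9,10,11,12,13,14,15): 0⊕1⊕1⊕1⊕0⊕1⊕0⊕1 = 1
Syndrome s8…s1 = 1101 → error at position 13.
Flip position 13: 000111001110101 → 000111001110001

000111001110001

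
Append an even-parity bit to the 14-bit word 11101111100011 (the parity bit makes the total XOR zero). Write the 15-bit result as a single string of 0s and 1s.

XOR of the 14 data bits: 1⊕1⊕1⊕0⊕1⊕1⊕1⊕1⊕1⊕0⊕0⊕0⊕1⊕1 = 0
Parity bit = 0 (so all 15 bits XOR to 0).

111011111000110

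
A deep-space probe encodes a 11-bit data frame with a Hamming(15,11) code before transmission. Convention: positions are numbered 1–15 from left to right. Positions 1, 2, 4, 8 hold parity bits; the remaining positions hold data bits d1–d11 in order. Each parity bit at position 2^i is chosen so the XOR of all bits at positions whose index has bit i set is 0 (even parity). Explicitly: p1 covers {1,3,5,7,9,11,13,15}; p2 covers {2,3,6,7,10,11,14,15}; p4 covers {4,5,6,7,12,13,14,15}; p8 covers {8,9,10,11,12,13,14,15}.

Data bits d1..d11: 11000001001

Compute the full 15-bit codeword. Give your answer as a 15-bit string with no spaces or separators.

101110000001001

Place data at non-parity positions: p1 p2 1 p4 1 0 0 p8 0 0 0 1 0 0 1
p1 (pos 1,3,5,7,9,11,13,15): XOR of data positions = 1⊕1⊕0⊕0⊕0⊕0⊕1 = 1
p2 (pos 2,3,6,7,10,11,14,15): XOR of data positions = 1⊕0⊕0⊕0⊕0⊕0⊕1 = 0
p4 (pos 4,5,6,7,12,13,14,15): XOR of data positions = 1⊕0⊕0⊕1⊕0⊕0⊕1 = 1
p8 (pos 8,9,10,11,12,13,14,15): XOR of data positions = 0⊕0⊕0⊕1⊕0⊕0⊕1 = 0
Codeword: 101110000001001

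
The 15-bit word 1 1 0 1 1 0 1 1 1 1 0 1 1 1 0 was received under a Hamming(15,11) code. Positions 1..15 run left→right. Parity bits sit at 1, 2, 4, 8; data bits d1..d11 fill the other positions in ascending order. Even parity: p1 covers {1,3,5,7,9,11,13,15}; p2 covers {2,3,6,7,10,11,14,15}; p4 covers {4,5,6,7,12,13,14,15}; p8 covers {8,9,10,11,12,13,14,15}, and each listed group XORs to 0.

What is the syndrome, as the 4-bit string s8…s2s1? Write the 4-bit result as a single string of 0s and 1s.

s1 (pos 1,3,5,7,9,11,13,15): 1⊕0⊕1⊕1⊕1⊕0⊕1⊕0 = 1
s2 (pos 2,3,6,7,10,11,14,15): 1⊕0⊕0⊕1⊕1⊕0⊕1⊕0 = 0
s4 (pos 4,5,6,7,12,13,14,15): 1⊕1⊕0⊕1⊕1⊕1⊕1⊕0 = 0
s8 (pos 8,9,10,11,12,13,14,15): 1⊕1⊕1⊕0⊕1⊕1⊕1⊕0 = 0
Syndrome s8…s1 = 0001 → error at position 1.

0001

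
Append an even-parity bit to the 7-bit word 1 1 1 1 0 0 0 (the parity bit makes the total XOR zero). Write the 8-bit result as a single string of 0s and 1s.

XOR of the 7 data bits: 1⊕1⊕1⊕1⊕0⊕0⊕0 = 0
Parity bit = 0 (so all 8 bits XOR to 0).

11110000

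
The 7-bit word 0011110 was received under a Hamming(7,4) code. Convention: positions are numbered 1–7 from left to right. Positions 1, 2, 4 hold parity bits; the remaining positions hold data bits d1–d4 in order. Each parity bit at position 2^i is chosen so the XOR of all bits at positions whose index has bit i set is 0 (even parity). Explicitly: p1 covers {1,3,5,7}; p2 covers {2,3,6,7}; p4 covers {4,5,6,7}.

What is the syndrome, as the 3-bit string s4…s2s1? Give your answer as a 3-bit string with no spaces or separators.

100

s1 (pos 1,3,5,7): 0⊕1⊕1⊕0 = 0
s2 (pos 2,3,6,7): 0⊕1⊕1⊕0 = 0
s4 (pos 4,5,6,7): 1⊕1⊕1⊕0 = 1
Syndrome s4…s1 = 100 → error at position 4.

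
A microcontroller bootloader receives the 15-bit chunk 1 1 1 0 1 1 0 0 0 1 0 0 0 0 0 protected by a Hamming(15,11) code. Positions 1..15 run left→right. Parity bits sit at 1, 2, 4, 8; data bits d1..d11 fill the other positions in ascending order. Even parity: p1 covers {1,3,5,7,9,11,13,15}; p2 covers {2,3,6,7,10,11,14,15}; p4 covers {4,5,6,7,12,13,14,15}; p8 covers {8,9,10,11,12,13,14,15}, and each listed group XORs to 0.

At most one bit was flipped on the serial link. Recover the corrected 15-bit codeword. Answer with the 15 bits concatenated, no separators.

s1 (pos 1,3,5,7,9,11,13,15): 1⊕1⊕1⊕0⊕0⊕0⊕0⊕0 = 1
s2 (pos 2,3,6,7,10,11,14,15): 1⊕1⊕1⊕0⊕1⊕0⊕0⊕0 = 0
s4 (pos 4,5,6,7,12,13,14,15): 0⊕1⊕1⊕0⊕0⊕0⊕0⊕0 = 0
s8 (pos 8,9,10,11,12,13,14,15): 0⊕0⊕1⊕0⊕0⊕0⊕0⊕0 = 1
Syndrome s8…s1 = 1001 → error at position 9.
Flip position 9: 111011000100000 → 111011001100000

111011001100000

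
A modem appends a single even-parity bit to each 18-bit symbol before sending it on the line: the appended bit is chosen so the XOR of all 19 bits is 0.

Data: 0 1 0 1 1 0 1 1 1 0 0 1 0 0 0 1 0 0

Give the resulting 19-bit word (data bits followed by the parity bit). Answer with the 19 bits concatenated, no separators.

XOR of the 18 data bits: 0⊕1⊕0⊕1⊕1⊕0⊕1⊕1⊕1⊕0⊕0⊕1⊕0⊕0⊕0⊕1⊕0⊕0 = 0
Parity bit = 0 (so all 19 bits XOR to 0).

0101101110010001000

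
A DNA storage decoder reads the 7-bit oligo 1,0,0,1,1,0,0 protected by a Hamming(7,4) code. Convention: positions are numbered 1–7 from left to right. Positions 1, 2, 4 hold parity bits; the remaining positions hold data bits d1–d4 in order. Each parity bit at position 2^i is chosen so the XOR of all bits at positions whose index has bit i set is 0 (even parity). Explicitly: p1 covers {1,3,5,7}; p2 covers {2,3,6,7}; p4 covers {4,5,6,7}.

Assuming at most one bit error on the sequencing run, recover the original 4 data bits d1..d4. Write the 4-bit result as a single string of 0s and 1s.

0100

s1 (pos 1,3,5,7): 1⊕0⊕1⊕0 = 0
s2 (pos 2,3,6,7): 0⊕0⊕0⊕0 = 0
s4 (pos 4,5,6,7): 1⊕1⊕0⊕0 = 0
Syndrome s4…s1 = 000 → no error.
Read data bits from positions 3,5,6,7: 0100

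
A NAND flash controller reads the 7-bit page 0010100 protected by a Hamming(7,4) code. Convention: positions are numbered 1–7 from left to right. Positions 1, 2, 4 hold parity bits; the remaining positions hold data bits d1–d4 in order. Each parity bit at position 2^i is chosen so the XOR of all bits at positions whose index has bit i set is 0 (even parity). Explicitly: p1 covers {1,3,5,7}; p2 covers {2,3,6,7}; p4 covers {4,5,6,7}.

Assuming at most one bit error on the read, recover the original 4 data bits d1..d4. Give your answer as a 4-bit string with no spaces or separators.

1110

s1 (pos 1,3,5,7): 0⊕1⊕1⊕0 = 0
s2 (pos 2,3,6,7): 0⊕1⊕0⊕0 = 1
s4 (pos 4,5,6,7): 0⊕1⊕0⊕0 = 1
Syndrome s4…s1 = 110 → error at position 6.
Flip position 6: 0010100 → 0010110
Read data bits from positions 3,5,6,7: 1110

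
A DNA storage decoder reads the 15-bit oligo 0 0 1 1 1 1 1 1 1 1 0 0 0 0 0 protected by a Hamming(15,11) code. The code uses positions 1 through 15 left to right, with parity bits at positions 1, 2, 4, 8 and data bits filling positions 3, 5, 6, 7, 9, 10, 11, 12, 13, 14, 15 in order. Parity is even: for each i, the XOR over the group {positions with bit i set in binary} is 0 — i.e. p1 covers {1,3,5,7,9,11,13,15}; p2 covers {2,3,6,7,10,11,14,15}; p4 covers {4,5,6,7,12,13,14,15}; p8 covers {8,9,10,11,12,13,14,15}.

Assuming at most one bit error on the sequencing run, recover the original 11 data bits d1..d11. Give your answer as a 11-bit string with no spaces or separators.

s1 (pos 1,3,5,7,9,11,13,15): 0⊕1⊕1⊕1⊕1⊕0⊕0⊕0 = 0
s2 (pos 2,3,6,7,10,11,14,15): 0⊕1⊕1⊕1⊕1⊕0⊕0⊕0 = 0
s4 (pos 4,5,6,7,12,13,14,15): 1⊕1⊕1⊕1⊕0⊕0⊕0⊕0 = 0
s8 (pos 8,9,10,11,12,13,14,15): 1⊕1⊕1⊕0⊕0⊕0⊕0⊕0 = 1
Syndrome s8…s1 = 1000 → error at position 8.
Flip position 8: 001111111100000 → 001111101100000
Read data bits from positions 3,5,6,7,9,10,11,12,13,14,15: 11111100000

11111100000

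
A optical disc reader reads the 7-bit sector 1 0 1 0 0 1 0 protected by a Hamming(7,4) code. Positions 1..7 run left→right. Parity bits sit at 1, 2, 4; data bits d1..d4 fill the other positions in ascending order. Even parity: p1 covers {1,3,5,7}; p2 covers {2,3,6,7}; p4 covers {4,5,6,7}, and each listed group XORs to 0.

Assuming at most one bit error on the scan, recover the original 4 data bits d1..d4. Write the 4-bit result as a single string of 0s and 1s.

1010

s1 (pos 1,3,5,7): 1⊕1⊕0⊕0 = 0
s2 (pos 2,3,6,7): 0⊕1⊕1⊕0 = 0
s4 (pos 4,5,6,7): 0⊕0⊕1⊕0 = 1
Syndrome s4…s1 = 100 → error at position 4.
Flip position 4: 1010010 → 1011010
Read data bits from positions 3,5,6,7: 1010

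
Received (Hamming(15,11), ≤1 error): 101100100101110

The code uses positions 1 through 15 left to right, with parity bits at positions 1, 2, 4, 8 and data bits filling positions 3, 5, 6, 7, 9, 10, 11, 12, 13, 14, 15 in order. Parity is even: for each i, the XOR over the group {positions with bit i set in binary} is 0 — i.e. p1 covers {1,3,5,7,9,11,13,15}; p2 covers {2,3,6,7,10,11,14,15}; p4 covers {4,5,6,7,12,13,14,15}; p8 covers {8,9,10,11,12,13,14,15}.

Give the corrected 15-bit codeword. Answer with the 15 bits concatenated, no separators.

s1 (pos 1,3,5,7,9,11,13,15): 1⊕1⊕0⊕1⊕0⊕0⊕1⊕0 = 0
s2 (pos 2,3,6,7,10,11,14,15): 0⊕1⊕0⊕1⊕1⊕0⊕1⊕0 = 0
s4 (pos 4,5,6,7,12,13,14,15): 1⊕0⊕0⊕1⊕1⊕1⊕1⊕0 = 1
s8 (pos 8,9,10,11,12,13,14,15): 0⊕0⊕1⊕0⊕1⊕1⊕1⊕0 = 0
Syndrome s8…s1 = 0100 → error at position 4.
Flip position 4: 101100100101110 → 101000100101110

101000100101110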